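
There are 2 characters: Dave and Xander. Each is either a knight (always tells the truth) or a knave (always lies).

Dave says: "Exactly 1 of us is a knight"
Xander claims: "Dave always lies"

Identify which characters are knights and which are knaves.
Dave is a knight.
Xander is a knave.

Verification:
- Dave (knight) says "Exactly 1 of us is a knight" - this is TRUE because there are 1 knights.
- Xander (knave) says "Dave always lies" - this is FALSE (a lie) because Dave is a knight.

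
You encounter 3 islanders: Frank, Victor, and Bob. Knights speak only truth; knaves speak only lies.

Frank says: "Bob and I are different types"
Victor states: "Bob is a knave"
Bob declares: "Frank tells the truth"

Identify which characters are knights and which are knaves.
Frank is a knave.
Victor is a knight.
Bob is a knave.

Verification:
- Frank (knave) says "Bob and I are different types" - this is FALSE (a lie) because Frank is a knave and Bob is a knave.
- Victor (knight) says "Bob is a knave" - this is TRUE because Bob is a knave.
- Bob (knave) says "Frank tells the truth" - this is FALSE (a lie) because Frank is a knave.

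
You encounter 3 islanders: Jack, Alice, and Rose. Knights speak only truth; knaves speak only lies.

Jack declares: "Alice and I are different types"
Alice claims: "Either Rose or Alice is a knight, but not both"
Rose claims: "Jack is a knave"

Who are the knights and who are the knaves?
Jack is a knight.
Alice is a knave.
Rose is a knave.

Verification:
- Jack (knight) says "Alice and I are different types" - this is TRUE because Jack is a knight and Alice is a knave.
- Alice (knave) says "Either Rose or Alice is a knight, but not both" - this is FALSE (a lie) because Rose is a knave and Alice is a knave.
- Rose (knave) says "Jack is a knave" - this is FALSE (a lie) because Jack is a knight.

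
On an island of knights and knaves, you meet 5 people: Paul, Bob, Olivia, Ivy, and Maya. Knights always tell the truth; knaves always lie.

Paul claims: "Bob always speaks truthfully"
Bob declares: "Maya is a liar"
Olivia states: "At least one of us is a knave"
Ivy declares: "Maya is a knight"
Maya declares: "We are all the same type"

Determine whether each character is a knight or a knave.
Paul is a knight.
Bob is a knight.
Olivia is a knight.
Ivy is a knave.
Maya is a knave.

Verification:
- Paul (knight) says "Bob always speaks truthfully" - this is TRUE because Bob is a knight.
- Bob (knight) says "Maya is a liar" - this is TRUE because Maya is a knave.
- Olivia (knight) says "At least one of us is a knave" - this is TRUE because Ivy and Maya are knaves.
- Ivy (knave) says "Maya is a knight" - this is FALSE (a lie) because Maya is a knave.
- Maya (knave) says "We are all the same type" - this is FALSE (a lie) because Paul, Bob, and Olivia are knights and Ivy and Maya are knaves.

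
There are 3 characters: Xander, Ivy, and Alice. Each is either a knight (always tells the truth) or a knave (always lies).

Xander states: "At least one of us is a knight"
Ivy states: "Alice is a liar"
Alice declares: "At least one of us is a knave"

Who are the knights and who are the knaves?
Xander is a knight.
Ivy is a knave.
Alice is a knight.

Verification:
- Xander (knight) says "At least one of us is a knight" - this is TRUE because Xander and Alice are knights.
- Ivy (knave) says "Alice is a liar" - this is FALSE (a lie) because Alice is a knight.
- Alice (knight) says "At least one of us is a knave" - this is TRUE because Ivy is a knave.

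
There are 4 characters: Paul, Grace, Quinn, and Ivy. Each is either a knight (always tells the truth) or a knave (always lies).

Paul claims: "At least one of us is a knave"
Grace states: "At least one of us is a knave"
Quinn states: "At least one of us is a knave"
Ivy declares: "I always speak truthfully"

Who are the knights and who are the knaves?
Paul is a knight.
Grace is a knight.
Quinn is a knight.
Ivy is a knave.

Verification:
- Paul (knight) says "At least one of us is a knave" - this is TRUE because Ivy is a knave.
- Grace (knight) says "At least one of us is a knave" - this is TRUE because Ivy is a knave.
- Quinn (knight) says "At least one of us is a knave" - this is TRUE because Ivy is a knave.
- Ivy (knave) says "I always speak truthfully" - this is FALSE (a lie) because Ivy is a knave.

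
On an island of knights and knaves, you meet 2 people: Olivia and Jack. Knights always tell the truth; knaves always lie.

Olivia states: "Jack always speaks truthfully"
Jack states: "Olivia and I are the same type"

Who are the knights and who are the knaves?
Olivia is a knight.
Jack is a knight.

Verification:
- Olivia (knight) says "Jack always speaks truthfully" - this is TRUE because Jack is a knight.
- Jack (knight) says "Olivia and I are the same type" - this is TRUE because Jack is a knight and Olivia is a knight.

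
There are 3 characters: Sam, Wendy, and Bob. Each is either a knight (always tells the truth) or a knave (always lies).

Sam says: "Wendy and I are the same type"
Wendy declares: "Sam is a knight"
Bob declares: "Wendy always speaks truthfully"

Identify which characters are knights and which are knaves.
Sam is a knight.
Wendy is a knight.
Bob is a knight.

Verification:
- Sam (knight) says "Wendy and I are the same type" - this is TRUE because Sam is a knight and Wendy is a knight.
- Wendy (knight) says "Sam is a knight" - this is TRUE because Sam is a knight.
- Bob (knight) says "Wendy always speaks truthfully" - this is TRUE because Wendy is a knight.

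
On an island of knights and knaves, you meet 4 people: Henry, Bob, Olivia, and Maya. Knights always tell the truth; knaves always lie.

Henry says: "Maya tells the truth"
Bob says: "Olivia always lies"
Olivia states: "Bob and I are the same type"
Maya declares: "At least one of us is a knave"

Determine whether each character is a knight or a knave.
Henry is a knight.
Bob is a knight.
Olivia is a knave.
Maya is a knight.

Verification:
- Henry (knight) says "Maya tells the truth" - this is TRUE because Maya is a knight.
- Bob (knight) says "Olivia always lies" - this is TRUE because Olivia is a knave.
- Olivia (knave) says "Bob and I are the same type" - this is FALSE (a lie) because Olivia is a knave and Bob is a knight.
- Maya (knight) says "At least one of us is a knave" - this is TRUE because Olivia is a knave.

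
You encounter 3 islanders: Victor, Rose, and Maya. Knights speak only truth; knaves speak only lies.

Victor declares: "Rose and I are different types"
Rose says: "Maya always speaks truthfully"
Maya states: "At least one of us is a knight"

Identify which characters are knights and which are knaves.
Victor is a knave.
Rose is a knave.
Maya is a knave.

Verification:
- Victor (knave) says "Rose and I are different types" - this is FALSE (a lie) because Victor is a knave and Rose is a knave.
- Rose (knave) says "Maya always speaks truthfully" - this is FALSE (a lie) because Maya is a knave.
- Maya (knave) says "At least one of us is a knight" - this is FALSE (a lie) because no one is a knight.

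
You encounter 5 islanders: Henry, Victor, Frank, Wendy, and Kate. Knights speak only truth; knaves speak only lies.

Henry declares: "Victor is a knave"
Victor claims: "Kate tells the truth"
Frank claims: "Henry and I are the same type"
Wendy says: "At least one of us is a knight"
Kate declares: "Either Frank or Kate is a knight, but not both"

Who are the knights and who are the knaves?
Henry is a knight.
Victor is a knave.
Frank is a knave.
Wendy is a knight.
Kate is a knave.

Verification:
- Henry (knight) says "Victor is a knave" - this is TRUE because Victor is a knave.
- Victor (knave) says "Kate tells the truth" - this is FALSE (a lie) because Kate is a knave.
- Frank (knave) says "Henry and I are the same type" - this is FALSE (a lie) because Frank is a knave and Henry is a knight.
- Wendy (knight) says "At least one of us is a knight" - this is TRUE because Henry and Wendy are knights.
- Kate (knave) says "Either Frank or Kate is a knight, but not both" - this is FALSE (a lie) because Frank is a knave and Kate is a knave.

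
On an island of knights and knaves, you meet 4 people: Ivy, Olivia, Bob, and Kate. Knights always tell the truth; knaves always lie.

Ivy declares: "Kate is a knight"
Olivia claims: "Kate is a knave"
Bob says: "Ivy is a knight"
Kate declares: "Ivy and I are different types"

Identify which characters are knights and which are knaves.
Ivy is a knave.
Olivia is a knight.
Bob is a knave.
Kate is a knave.

Verification:
- Ivy (knave) says "Kate is a knight" - this is FALSE (a lie) because Kate is a knave.
- Olivia (knight) says "Kate is a knave" - this is TRUE because Kate is a knave.
- Bob (knave) says "Ivy is a knight" - this is FALSE (a lie) because Ivy is a knave.
- Kate (knave) says "Ivy and I are different types" - this is FALSE (a lie) because Kate is a knave and Ivy is a knave.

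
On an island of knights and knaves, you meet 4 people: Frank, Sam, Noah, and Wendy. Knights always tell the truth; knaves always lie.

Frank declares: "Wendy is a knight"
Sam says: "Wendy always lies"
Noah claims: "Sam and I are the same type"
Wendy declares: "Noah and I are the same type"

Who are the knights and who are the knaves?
Frank is a knave.
Sam is a knight.
Noah is a knight.
Wendy is a knave.

Verification:
- Frank (knave) says "Wendy is a knight" - this is FALSE (a lie) because Wendy is a knave.
- Sam (knight) says "Wendy always lies" - this is TRUE because Wendy is a knave.
- Noah (knight) says "Sam and I are the same type" - this is TRUE because Noah is a knight and Sam is a knight.
- Wendy (knave) says "Noah and I are the same type" - this is FALSE (a lie) because Wendy is a knave and Noah is a knight.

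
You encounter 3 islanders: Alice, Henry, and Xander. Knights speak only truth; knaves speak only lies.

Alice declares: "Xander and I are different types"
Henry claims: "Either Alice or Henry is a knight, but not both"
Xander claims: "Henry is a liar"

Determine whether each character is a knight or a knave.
Alice is a knave.
Henry is a knight.
Xander is a knave.

Verification:
- Alice (knave) says "Xander and I are different types" - this is FALSE (a lie) because Alice is a knave and Xander is a knave.
- Henry (knight) says "Either Alice or Henry is a knight, but not both" - this is TRUE because Alice is a knave and Henry is a knight.
- Xander (knave) says "Henry is a liar" - this is FALSE (a lie) because Henry is a knight.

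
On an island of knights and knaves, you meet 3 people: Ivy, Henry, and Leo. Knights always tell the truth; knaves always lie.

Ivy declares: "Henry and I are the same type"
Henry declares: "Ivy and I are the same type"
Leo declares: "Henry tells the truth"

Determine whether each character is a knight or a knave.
Ivy is a knight.
Henry is a knight.
Leo is a knight.

Verification:
- Ivy (knight) says "Henry and I are the same type" - this is TRUE because Ivy is a knight and Henry is a knight.
- Henry (knight) says "Ivy and I are the same type" - this is TRUE because Henry is a knight and Ivy is a knight.
- Leo (knight) says "Henry tells the truth" - this is TRUE because Henry is a knight.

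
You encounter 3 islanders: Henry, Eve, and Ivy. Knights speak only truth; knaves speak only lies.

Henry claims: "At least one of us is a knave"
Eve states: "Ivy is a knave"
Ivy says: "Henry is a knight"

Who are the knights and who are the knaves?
Henry is a knight.
Eve is a knave.
Ivy is a knight.

Verification:
- Henry (knight) says "At least one of us is a knave" - this is TRUE because Eve is a knave.
- Eve (knave) says "Ivy is a knave" - this is FALSE (a lie) because Ivy is a knight.
- Ivy (knight) says "Henry is a knight" - this is TRUE because Henry is a knight.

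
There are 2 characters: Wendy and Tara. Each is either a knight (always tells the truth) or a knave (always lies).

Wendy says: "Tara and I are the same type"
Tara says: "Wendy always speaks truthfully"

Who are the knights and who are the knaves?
Wendy is a knight.
Tara is a knight.

Verification:
- Wendy (knight) says "Tara and I are the same type" - this is TRUE because Wendy is a knight and Tara is a knight.
- Tara (knight) says "Wendy always speaks truthfully" - this is TRUE because Wendy is a knight.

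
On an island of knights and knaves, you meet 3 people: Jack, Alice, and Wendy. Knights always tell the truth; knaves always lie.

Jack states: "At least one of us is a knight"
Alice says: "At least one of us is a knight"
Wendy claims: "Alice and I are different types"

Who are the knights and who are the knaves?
Jack is a knave.
Alice is a knave.
Wendy is a knave.

Verification:
- Jack (knave) says "At least one of us is a knight" - this is FALSE (a lie) because no one is a knight.
- Alice (knave) says "At least one of us is a knight" - this is FALSE (a lie) because no one is a knight.
- Wendy (knave) says "Alice and I are different types" - this is FALSE (a lie) because Wendy is a knave and Alice is a knave.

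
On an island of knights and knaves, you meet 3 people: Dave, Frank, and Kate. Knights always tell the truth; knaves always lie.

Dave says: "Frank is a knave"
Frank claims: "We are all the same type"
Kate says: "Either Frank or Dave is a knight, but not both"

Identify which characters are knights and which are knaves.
Dave is a knight.
Frank is a knave.
Kate is a knight.

Verification:
- Dave (knight) says "Frank is a knave" - this is TRUE because Frank is a knave.
- Frank (knave) says "We are all the same type" - this is FALSE (a lie) because Dave and Kate are knights and Frank is a knave.
- Kate (knight) says "Either Frank or Dave is a knight, but not both" - this is TRUE because Frank is a knave and Dave is a knight.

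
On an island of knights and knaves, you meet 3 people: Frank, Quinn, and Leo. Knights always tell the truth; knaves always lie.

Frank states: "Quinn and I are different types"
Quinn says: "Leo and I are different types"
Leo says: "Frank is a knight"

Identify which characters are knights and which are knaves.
Frank is a knave.
Quinn is a knave.
Leo is a knave.

Verification:
- Frank (knave) says "Quinn and I are different types" - this is FALSE (a lie) because Frank is a knave and Quinn is a knave.
- Quinn (knave) says "Leo and I are different types" - this is FALSE (a lie) because Quinn is a knave and Leo is a knave.
- Leo (knave) says "Frank is a knight" - this is FALSE (a lie) because Frank is a knave.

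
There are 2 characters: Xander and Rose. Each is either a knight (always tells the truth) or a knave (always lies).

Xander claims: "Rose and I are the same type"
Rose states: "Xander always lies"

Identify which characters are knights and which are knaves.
Xander is a knave.
Rose is a knight.

Verification:
- Xander (knave) says "Rose and I are the same type" - this is FALSE (a lie) because Xander is a knave and Rose is a knight.
- Rose (knight) says "Xander always lies" - this is TRUE because Xander is a knave.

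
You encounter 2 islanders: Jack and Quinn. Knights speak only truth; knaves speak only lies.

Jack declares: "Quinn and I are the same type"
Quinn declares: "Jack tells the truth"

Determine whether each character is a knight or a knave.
Jack is a knight.
Quinn is a knight.

Verification:
- Jack (knight) says "Quinn and I are the same type" - this is TRUE because Jack is a knight and Quinn is a knight.
- Quinn (knight) says "Jack tells the truth" - this is TRUE because Jack is a knight.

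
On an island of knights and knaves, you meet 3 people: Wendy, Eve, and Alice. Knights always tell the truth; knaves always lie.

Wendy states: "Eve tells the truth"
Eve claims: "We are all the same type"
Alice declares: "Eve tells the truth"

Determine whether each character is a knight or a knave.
Wendy is a knight.
Eve is a knight.
Alice is a knight.

Verification:
- Wendy (knight) says "Eve tells the truth" - this is TRUE because Eve is a knight.
- Eve (knight) says "We are all the same type" - this is TRUE because Wendy, Eve, and Alice are knights.
- Alice (knight) says "Eve tells the truth" - this is TRUE because Eve is a knight.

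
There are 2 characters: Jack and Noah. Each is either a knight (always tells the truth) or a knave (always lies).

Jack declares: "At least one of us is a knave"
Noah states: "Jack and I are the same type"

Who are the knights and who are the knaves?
Jack is a knight.
Noah is a knave.

Verification:
- Jack (knight) says "At least one of us is a knave" - this is TRUE because Noah is a knave.
- Noah (knave) says "Jack and I are the same type" - this is FALSE (a lie) because Noah is a knave and Jack is a knight.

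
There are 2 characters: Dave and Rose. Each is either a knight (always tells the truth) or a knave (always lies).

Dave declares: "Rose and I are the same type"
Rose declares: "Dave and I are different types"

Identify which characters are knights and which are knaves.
Dave is a knave.
Rose is a knight.

Verification:
- Dave (knave) says "Rose and I are the same type" - this is FALSE (a lie) because Dave is a knave and Rose is a knight.
- Rose (knight) says "Dave and I are different types" - this is TRUE because Rose is a knight and Dave is a knave.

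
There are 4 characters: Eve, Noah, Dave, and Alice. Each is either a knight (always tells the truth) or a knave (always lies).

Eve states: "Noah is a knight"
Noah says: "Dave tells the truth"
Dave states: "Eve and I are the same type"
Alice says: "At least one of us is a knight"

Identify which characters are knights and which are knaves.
Eve is a knight.
Noah is a knight.
Dave is a knight.
Alice is a knight.

Verification:
- Eve (knight) says "Noah is a knight" - this is TRUE because Noah is a knight.
- Noah (knight) says "Dave tells the truth" - this is TRUE because Dave is a knight.
- Dave (knight) says "Eve and I are the same type" - this is TRUE because Dave is a knight and Eve is a knight.
- Alice (knight) says "At least one of us is a knight" - this is TRUE because Eve, Noah, Dave, and Alice are knights.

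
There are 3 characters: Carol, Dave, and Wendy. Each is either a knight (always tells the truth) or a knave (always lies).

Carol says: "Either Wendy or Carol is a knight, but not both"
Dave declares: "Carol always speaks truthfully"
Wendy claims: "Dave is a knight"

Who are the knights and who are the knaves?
Carol is a knave.
Dave is a knave.
Wendy is a knave.

Verification:
- Carol (knave) says "Either Wendy or Carol is a knight, but not both" - this is FALSE (a lie) because Wendy is a knave and Carol is a knave.
- Dave (knave) says "Carol always speaks truthfully" - this is FALSE (a lie) because Carol is a knave.
- Wendy (knave) says "Dave is a knight" - this is FALSE (a lie) because Dave is a knave.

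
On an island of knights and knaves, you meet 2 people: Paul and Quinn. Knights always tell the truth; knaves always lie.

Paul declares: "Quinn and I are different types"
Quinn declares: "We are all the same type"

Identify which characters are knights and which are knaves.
Paul is a knight.
Quinn is a knave.

Verification:
- Paul (knight) says "Quinn and I are different types" - this is TRUE because Paul is a knight and Quinn is a knave.
- Quinn (knave) says "We are all the same type" - this is FALSE (a lie) because Paul is a knight and Quinn is a knave.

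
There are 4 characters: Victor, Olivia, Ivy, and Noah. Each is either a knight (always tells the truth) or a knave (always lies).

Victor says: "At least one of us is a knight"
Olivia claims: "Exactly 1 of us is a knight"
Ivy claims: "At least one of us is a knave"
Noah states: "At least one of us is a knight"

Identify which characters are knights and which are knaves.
Victor is a knight.
Olivia is a knave.
Ivy is a knight.
Noah is a knight.

Verification:
- Victor (knight) says "At least one of us is a knight" - this is TRUE because Victor, Ivy, and Noah are knights.
- Olivia (knave) says "Exactly 1 of us is a knight" - this is FALSE (a lie) because there are 3 knights.
- Ivy (knight) says "At least one of us is a knave" - this is TRUE because Olivia is a knave.
- Noah (knight) says "At least one of us is a knight" - this is TRUE because Victor, Ivy, and Noah are knights.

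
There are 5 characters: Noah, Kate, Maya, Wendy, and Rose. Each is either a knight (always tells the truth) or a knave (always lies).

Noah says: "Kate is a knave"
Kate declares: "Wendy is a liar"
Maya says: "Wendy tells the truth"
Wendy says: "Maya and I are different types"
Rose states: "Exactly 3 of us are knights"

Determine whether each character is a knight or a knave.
Noah is a knave.
Kate is a knight.
Maya is a knave.
Wendy is a knave.
Rose is a knave.

Verification:
- Noah (knave) says "Kate is a knave" - this is FALSE (a lie) because Kate is a knight.
- Kate (knight) says "Wendy is a liar" - this is TRUE because Wendy is a knave.
- Maya (knave) says "Wendy tells the truth" - this is FALSE (a lie) because Wendy is a knave.
- Wendy (knave) says "Maya and I are different types" - this is FALSE (a lie) because Wendy is a knave and Maya is a knave.
- Rose (knave) says "Exactly 3 of us are knights" - this is FALSE (a lie) because there are 1 knights.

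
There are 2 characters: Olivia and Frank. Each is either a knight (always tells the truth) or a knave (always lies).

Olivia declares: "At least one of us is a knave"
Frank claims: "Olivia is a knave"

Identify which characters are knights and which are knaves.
Olivia is a knight.
Frank is a knave.

Verification:
- Olivia (knight) says "At least one of us is a knave" - this is TRUE because Frank is a knave.
- Frank (knave) says "Olivia is a knave" - this is FALSE (a lie) because Olivia is a knight.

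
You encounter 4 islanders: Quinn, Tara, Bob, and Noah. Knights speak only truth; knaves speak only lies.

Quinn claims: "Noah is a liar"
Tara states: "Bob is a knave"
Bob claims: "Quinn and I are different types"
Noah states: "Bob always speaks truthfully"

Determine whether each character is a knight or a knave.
Quinn is a knave.
Tara is a knave.
Bob is a knight.
Noah is a knight.

Verification:
- Quinn (knave) says "Noah is a liar" - this is FALSE (a lie) because Noah is a knight.
- Tara (knave) says "Bob is a knave" - this is FALSE (a lie) because Bob is a knight.
- Bob (knight) says "Quinn and I are different types" - this is TRUE because Bob is a knight and Quinn is a knave.
- Noah (knight) says "Bob always speaks truthfully" - this is TRUE because Bob is a knight.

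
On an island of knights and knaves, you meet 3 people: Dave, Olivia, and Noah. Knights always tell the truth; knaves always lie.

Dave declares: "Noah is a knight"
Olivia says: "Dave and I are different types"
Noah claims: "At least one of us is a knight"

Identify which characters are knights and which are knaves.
Dave is a knave.
Olivia is a knave.
Noah is a knave.

Verification:
- Dave (knave) says "Noah is a knight" - this is FALSE (a lie) because Noah is a knave.
- Olivia (knave) says "Dave and I are different types" - this is FALSE (a lie) because Olivia is a knave and Dave is a knave.
- Noah (knave) says "At least one of us is a knight" - this is FALSE (a lie) because no one is a knight.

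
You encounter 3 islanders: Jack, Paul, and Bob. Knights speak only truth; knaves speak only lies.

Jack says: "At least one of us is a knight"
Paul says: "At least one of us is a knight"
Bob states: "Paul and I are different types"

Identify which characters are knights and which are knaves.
Jack is a knave.
Paul is a knave.
Bob is a knave.

Verification:
- Jack (knave) says "At least one of us is a knight" - this is FALSE (a lie) because no one is a knight.
- Paul (knave) says "At least one of us is a knight" - this is FALSE (a lie) because no one is a knight.
- Bob (knave) says "Paul and I are different types" - this is FALSE (a lie) because Bob is a knave and Paul is a knave.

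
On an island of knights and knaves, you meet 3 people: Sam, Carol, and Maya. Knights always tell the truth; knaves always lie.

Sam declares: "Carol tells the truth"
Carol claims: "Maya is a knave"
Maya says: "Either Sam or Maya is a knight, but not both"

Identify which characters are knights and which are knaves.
Sam is a knave.
Carol is a knave.
Maya is a knight.

Verification:
- Sam (knave) says "Carol tells the truth" - this is FALSE (a lie) because Carol is a knave.
- Carol (knave) says "Maya is a knave" - this is FALSE (a lie) because Maya is a knight.
- Maya (knight) says "Either Sam or Maya is a knight, but not both" - this is TRUE because Sam is a knave and Maya is a knight.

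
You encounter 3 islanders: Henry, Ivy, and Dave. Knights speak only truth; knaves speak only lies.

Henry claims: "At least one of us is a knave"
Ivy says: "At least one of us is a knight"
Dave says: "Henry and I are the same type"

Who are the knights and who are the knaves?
Henry is a knight.
Ivy is a knight.
Dave is a knave.

Verification:
- Henry (knight) says "At least one of us is a knave" - this is TRUE because Dave is a knave.
- Ivy (knight) says "At least one of us is a knight" - this is TRUE because Henry and Ivy are knights.
- Dave (knave) says "Henry and I are the same type" - this is FALSE (a lie) because Dave is a knave and Henry is a knight.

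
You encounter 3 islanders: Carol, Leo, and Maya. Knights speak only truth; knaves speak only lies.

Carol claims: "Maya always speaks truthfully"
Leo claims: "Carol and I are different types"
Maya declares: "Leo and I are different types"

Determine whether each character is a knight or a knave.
Carol is a knave.
Leo is a knave.
Maya is a knave.

Verification:
- Carol (knave) says "Maya always speaks truthfully" - this is FALSE (a lie) because Maya is a knave.
- Leo (knave) says "Carol and I are different types" - this is FALSE (a lie) because Leo is a knave and Carol is a knave.
- Maya (knave) says "Leo and I are different types" - this is FALSE (a lie) because Maya is a knave and Leo is a knave.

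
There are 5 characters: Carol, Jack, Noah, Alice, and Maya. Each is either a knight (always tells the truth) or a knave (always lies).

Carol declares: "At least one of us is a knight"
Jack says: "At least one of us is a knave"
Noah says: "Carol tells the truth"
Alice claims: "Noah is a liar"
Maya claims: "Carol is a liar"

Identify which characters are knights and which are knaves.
Carol is a knight.
Jack is a knight.
Noah is a knight.
Alice is a knave.
Maya is a knave.

Verification:
- Carol (knight) says "At least one of us is a knight" - this is TRUE because Carol, Jack, and Noah are knights.
- Jack (knight) says "At least one of us is a knave" - this is TRUE because Alice and Maya are knaves.
- Noah (knight) says "Carol tells the truth" - this is TRUE because Carol is a knight.
- Alice (knave) says "Noah is a liar" - this is FALSE (a lie) because Noah is a knight.
- Maya (knave) says "Carol is a liar" - this is FALSE (a lie) because Carol is a knight.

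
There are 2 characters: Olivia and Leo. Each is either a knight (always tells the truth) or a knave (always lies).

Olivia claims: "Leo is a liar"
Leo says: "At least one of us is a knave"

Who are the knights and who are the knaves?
Olivia is a knave.
Leo is a knight.

Verification:
- Olivia (knave) says "Leo is a liar" - this is FALSE (a lie) because Leo is a knight.
- Leo (knight) says "At least one of us is a knave" - this is TRUE because Olivia is a knave.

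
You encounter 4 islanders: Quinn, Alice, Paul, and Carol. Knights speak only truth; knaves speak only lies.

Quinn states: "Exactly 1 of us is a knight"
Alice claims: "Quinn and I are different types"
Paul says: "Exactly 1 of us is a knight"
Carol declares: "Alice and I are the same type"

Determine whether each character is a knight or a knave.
Quinn is a knave.
Alice is a knight.
Paul is a knave.
Carol is a knight.

Verification:
- Quinn (knave) says "Exactly 1 of us is a knight" - this is FALSE (a lie) because there are 2 knights.
- Alice (knight) says "Quinn and I are different types" - this is TRUE because Alice is a knight and Quinn is a knave.
- Paul (knave) says "Exactly 1 of us is a knight" - this is FALSE (a lie) because there are 2 knights.
- Carol (knight) says "Alice and I are the same type" - this is TRUE because Carol is a knight and Alice is a knight.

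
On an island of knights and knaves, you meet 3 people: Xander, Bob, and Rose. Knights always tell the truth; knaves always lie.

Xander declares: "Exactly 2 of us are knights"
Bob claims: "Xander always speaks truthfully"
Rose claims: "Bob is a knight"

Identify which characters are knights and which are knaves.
Xander is a knave.
Bob is a knave.
Rose is a knave.

Verification:
- Xander (knave) says "Exactly 2 of us are knights" - this is FALSE (a lie) because there are 0 knights.
- Bob (knave) says "Xander always speaks truthfully" - this is FALSE (a lie) because Xander is a knave.
- Rose (knave) says "Bob is a knight" - this is FALSE (a lie) because Bob is a knave.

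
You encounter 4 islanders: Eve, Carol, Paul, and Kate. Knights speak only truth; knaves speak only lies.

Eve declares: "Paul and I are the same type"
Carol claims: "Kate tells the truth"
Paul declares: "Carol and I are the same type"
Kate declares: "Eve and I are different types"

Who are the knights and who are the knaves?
Eve is a knave.
Carol is a knight.
Paul is a knight.
Kate is a knight.

Verification:
- Eve (knave) says "Paul and I are the same type" - this is FALSE (a lie) because Eve is a knave and Paul is a knight.
- Carol (knight) says "Kate tells the truth" - this is TRUE because Kate is a knight.
- Paul (knight) says "Carol and I are the same type" - this is TRUE because Paul is a knight and Carol is a knight.
- Kate (knight) says "Eve and I are different types" - this is TRUE because Kate is a knight and Eve is a knave.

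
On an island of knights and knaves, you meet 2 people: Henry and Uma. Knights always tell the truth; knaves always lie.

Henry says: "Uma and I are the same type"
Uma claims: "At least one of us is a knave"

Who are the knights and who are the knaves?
Henry is a knave.
Uma is a knight.

Verification:
- Henry (knave) says "Uma and I are the same type" - this is FALSE (a lie) because Henry is a knave and Uma is a knight.
- Uma (knight) says "At least one of us is a knave" - this is TRUE because Henry is a knave.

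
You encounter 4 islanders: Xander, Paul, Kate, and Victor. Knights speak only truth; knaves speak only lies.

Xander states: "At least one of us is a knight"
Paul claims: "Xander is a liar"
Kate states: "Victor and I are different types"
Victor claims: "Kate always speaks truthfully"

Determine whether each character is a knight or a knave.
Xander is a knight.
Paul is a knave.
Kate is a knave.
Victor is a knave.

Verification:
- Xander (knight) says "At least one of us is a knight" - this is TRUE because Xander is a knight.
- Paul (knave) says "Xander is a liar" - this is FALSE (a lie) because Xander is a knight.
- Kate (knave) says "Victor and I are different types" - this is FALSE (a lie) because Kate is a knave and Victor is a knave.
- Victor (knave) says "Kate always speaks truthfully" - this is FALSE (a lie) because Kate is a knave.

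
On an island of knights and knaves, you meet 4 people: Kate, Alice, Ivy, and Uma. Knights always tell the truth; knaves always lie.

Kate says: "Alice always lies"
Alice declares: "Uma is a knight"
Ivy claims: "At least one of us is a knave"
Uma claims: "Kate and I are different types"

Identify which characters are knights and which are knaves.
Kate is a knave.
Alice is a knight.
Ivy is a knight.
Uma is a knight.

Verification:
- Kate (knave) says "Alice always lies" - this is FALSE (a lie) because Alice is a knight.
- Alice (knight) says "Uma is a knight" - this is TRUE because Uma is a knight.
- Ivy (knight) says "At least one of us is a knave" - this is TRUE because Kate is a knave.
- Uma (knight) says "Kate and I are different types" - this is TRUE because Uma is a knight and Kate is a knave.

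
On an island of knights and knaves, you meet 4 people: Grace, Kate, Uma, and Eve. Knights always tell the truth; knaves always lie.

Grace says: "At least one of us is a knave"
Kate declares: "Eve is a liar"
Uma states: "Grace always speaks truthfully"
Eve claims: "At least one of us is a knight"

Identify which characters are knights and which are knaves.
Grace is a knight.
Kate is a knave.
Uma is a knight.
Eve is a knight.

Verification:
- Grace (knight) says "At least one of us is a knave" - this is TRUE because Kate is a knave.
- Kate (knave) says "Eve is a liar" - this is FALSE (a lie) because Eve is a knight.
- Uma (knight) says "Grace always speaks truthfully" - this is TRUE because Grace is a knight.
- Eve (knight) says "At least one of us is a knight" - this is TRUE because Grace, Uma, and Eve are knights.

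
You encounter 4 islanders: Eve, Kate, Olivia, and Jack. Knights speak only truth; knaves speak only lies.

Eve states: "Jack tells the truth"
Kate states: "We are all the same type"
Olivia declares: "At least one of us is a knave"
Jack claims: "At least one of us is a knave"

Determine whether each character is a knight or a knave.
Eve is a knight.
Kate is a knave.
Olivia is a knight.
Jack is a knight.

Verification:
- Eve (knight) says "Jack tells the truth" - this is TRUE because Jack is a knight.
- Kate (knave) says "We are all the same type" - this is FALSE (a lie) because Eve, Olivia, and Jack are knights and Kate is a knave.
- Olivia (knight) says "At least one of us is a knave" - this is TRUE because Kate is a knave.
- Jack (knight) says "At least one of us is a knave" - this is TRUE because Kate is a knave.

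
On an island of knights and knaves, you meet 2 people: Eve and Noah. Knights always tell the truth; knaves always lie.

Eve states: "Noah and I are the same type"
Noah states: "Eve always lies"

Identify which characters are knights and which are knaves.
Eve is a knave.
Noah is a knight.

Verification:
- Eve (knave) says "Noah and I are the same type" - this is FALSE (a lie) because Eve is a knave and Noah is a knight.
- Noah (knight) says "Eve always lies" - this is TRUE because Eve is a knave.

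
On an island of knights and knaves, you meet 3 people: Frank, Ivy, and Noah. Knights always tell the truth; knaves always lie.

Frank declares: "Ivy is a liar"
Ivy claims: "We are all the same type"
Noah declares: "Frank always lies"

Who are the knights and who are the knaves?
Frank is a knight.
Ivy is a knave.
Noah is a knave.

Verification:
- Frank (knight) says "Ivy is a liar" - this is TRUE because Ivy is a knave.
- Ivy (knave) says "We are all the same type" - this is FALSE (a lie) because Frank is a knight and Ivy and Noah are knaves.
- Noah (knave) says "Frank always lies" - this is FALSE (a lie) because Frank is a knight.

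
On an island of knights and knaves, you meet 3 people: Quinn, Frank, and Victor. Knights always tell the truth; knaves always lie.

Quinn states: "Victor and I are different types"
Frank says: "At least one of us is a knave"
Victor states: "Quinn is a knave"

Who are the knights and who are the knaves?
Quinn is a knight.
Frank is a knight.
Victor is a knave.

Verification:
- Quinn (knight) says "Victor and I are different types" - this is TRUE because Quinn is a knight and Victor is a knave.
- Frank (knight) says "At least one of us is a knave" - this is TRUE because Victor is a knave.
- Victor (knave) says "Quinn is a knave" - this is FALSE (a lie) because Quinn is a knight.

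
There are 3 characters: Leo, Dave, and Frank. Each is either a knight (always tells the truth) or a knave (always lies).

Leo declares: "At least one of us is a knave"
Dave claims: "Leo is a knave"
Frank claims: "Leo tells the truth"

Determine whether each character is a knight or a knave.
Leo is a knight.
Dave is a knave.
Frank is a knight.

Verification:
- Leo (knight) says "At least one of us is a knave" - this is TRUE because Dave is a knave.
- Dave (knave) says "Leo is a knave" - this is FALSE (a lie) because Leo is a knight.
- Frank (knight) says "Leo tells the truth" - this is TRUE because Leo is a knight.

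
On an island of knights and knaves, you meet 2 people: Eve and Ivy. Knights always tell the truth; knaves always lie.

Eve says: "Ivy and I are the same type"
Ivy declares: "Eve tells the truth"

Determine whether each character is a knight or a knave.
Eve is a knight.
Ivy is a knight.

Verification:
- Eve (knight) says "Ivy and I are the same type" - this is TRUE because Eve is a knight and Ivy is a knight.
- Ivy (knight) says "Eve tells the truth" - this is TRUE because Eve is a knight.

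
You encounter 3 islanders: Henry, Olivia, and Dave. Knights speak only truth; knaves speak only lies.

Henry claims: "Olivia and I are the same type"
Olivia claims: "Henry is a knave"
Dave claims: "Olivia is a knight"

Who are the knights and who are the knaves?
Henry is a knave.
Olivia is a knight.
Dave is a knight.

Verification:
- Henry (knave) says "Olivia and I are the same type" - this is FALSE (a lie) because Henry is a knave and Olivia is a knight.
- Olivia (knight) says "Henry is a knave" - this is TRUE because Henry is a knave.
- Dave (knight) says "Olivia is a knight" - this is TRUE because Olivia is a knight.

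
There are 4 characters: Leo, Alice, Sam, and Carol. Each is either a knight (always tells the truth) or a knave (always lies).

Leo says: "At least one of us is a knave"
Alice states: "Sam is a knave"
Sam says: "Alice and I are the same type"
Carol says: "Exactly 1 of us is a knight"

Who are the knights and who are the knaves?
Leo is a knight.
Alice is a knight.
Sam is a knave.
Carol is a knave.

Verification:
- Leo (knight) says "At least one of us is a knave" - this is TRUE because Sam and Carol are knaves.
- Alice (knight) says "Sam is a knave" - this is TRUE because Sam is a knave.
- Sam (knave) says "Alice and I are the same type" - this is FALSE (a lie) because Sam is a knave and Alice is a knight.
- Carol (knave) says "Exactly 1 of us is a knight" - this is FALSE (a lie) because there are 2 knights.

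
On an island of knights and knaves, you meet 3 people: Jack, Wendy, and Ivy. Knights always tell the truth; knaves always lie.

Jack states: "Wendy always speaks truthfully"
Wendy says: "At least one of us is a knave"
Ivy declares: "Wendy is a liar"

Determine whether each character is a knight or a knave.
Jack is a knight.
Wendy is a knight.
Ivy is a knave.

Verification:
- Jack (knight) says "Wendy always speaks truthfully" - this is TRUE because Wendy is a knight.
- Wendy (knight) says "At least one of us is a knave" - this is TRUE because Ivy is a knave.
- Ivy (knave) says "Wendy is a liar" - this is FALSE (a lie) because Wendy is a knight.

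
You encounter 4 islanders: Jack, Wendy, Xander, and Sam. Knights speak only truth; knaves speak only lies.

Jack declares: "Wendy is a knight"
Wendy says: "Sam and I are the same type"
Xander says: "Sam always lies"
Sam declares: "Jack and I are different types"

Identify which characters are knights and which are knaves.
Jack is a knave.
Wendy is a knave.
Xander is a knave.
Sam is a knight.

Verification:
- Jack (knave) says "Wendy is a knight" - this is FALSE (a lie) because Wendy is a knave.
- Wendy (knave) says "Sam and I are the same type" - this is FALSE (a lie) because Wendy is a knave and Sam is a knight.
- Xander (knave) says "Sam always lies" - this is FALSE (a lie) because Sam is a knight.
- Sam (knight) says "Jack and I are different types" - this is TRUE because Sam is a knight and Jack is a knave.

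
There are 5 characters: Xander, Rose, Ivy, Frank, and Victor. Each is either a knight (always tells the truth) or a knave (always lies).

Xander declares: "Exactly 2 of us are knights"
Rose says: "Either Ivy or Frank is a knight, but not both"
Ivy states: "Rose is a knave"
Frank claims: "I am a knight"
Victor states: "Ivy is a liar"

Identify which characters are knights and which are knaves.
Xander is a knave.
Rose is a knight.
Ivy is a knave.
Frank is a knight.
Victor is a knight.

Verification:
- Xander (knave) says "Exactly 2 of us are knights" - this is FALSE (a lie) because there are 3 knights.
- Rose (knight) says "Either Ivy or Frank is a knight, but not both" - this is TRUE because Ivy is a knave and Frank is a knight.
- Ivy (knave) says "Rose is a knave" - this is FALSE (a lie) because Rose is a knight.
- Frank (knight) says "I am a knight" - this is TRUE because Frank is a knight.
- Victor (knight) says "Ivy is a liar" - this is TRUE because Ivy is a knave.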